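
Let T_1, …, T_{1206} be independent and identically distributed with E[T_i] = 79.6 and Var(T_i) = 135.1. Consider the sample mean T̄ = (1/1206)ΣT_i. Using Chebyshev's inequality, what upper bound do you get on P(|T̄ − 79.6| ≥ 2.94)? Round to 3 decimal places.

Var(T̄) = Var(T_i)/n = 135.1/1206 = 0.11202.
Chebyshev: P(|T̄ − 79.6| ≥ 2.94) ≤ Var(T̄)/(2.94)² = 135.1/(1206·2.94²) = 0.0130.

0.013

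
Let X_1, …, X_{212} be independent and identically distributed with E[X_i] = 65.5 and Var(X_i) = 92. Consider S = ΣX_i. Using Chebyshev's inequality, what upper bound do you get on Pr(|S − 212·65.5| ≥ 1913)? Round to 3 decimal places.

0.005

Var(S) = n·Var(X_i) = 212·92 = 19504.
Chebyshev: Pr(|S − 212·65.5| ≥ 1913) ≤ Var(S)/1913² = 19504/3659569 = 0.0053.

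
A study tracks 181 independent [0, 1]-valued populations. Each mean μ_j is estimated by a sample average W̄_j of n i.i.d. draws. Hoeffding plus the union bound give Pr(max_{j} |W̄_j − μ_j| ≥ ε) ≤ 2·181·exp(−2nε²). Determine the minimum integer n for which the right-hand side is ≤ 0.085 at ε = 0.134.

233

Need 2·181·exp(−2nε²) ≤ 0.085, i.e. exp(−2nε²) ≤ 0.085/362.
So 2nε² ≥ ln(362/0.085) = 8.356748.
Hence n ≥ 8.356748/(2·0.134²) = 232.701.
The smallest integer n is 233.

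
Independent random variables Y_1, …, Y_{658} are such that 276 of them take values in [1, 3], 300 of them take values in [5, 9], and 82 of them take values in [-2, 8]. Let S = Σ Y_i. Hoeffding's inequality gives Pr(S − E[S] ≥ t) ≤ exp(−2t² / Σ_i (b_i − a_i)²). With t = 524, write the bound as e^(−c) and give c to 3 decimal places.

Σ(b_i − a_i)² = 276·2² + 300·4² + 82·10² = 14104.
c = 2t² / 14104 = 2·524² / 14104 = 38.9359.

38.936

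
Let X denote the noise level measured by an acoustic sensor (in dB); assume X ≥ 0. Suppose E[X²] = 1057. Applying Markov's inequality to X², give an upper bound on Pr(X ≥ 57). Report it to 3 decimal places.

Since X ≥ 0, the event {X ≥ 57} is the same as {X² ≥ 3249}.
Markov's inequality applied to X² gives Pr(X² ≥ 3249) ≤ E[X²]/3249 = 1057/3249 = 0.3253.

0.325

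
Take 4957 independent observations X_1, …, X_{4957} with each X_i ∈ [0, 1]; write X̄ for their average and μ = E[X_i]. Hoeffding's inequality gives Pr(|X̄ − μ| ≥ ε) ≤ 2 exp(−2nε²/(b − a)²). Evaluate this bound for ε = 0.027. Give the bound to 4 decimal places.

Exponent: 2nε²/(b − a)² = 2·4957·0.027² / 1² = 7.22731.
Bound = 2·exp(−7.22731) = 0.00145.

0.0015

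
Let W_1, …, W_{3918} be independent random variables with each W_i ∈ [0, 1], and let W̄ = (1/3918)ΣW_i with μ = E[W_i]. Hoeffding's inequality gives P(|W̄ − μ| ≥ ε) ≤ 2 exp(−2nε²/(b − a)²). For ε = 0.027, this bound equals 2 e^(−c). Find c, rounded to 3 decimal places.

5.712

c = 2nε²/(b − a)² = 2·3918·0.027² / 1² = 5.7124.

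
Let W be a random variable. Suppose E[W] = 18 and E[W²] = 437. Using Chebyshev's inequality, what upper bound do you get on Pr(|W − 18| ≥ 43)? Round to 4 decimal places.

0.0611

Var(W) = E[W²] − (E[W])² = 437 − 324 = 113.
Chebyshev's inequality: Pr(|W − μ| ≥ t) ≤ Var(W)/t² = 113/1849 = 0.0611.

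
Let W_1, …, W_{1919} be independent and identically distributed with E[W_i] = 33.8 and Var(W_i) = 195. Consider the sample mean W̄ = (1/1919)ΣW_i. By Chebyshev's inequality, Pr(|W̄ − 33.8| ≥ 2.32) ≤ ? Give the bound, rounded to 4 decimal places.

Var(W̄) = Var(W_i)/n = 195/1919 = 0.10162.
Chebyshev: Pr(|W̄ − 33.8| ≥ 2.32) ≤ Var(W̄)/(2.32)² = 195/(1919·2.32²) = 0.0189.

0.0189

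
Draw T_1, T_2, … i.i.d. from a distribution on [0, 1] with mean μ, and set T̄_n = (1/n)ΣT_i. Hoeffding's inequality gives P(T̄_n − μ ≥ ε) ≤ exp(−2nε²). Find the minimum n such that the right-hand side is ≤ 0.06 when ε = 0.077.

238

Require exp(−2nε²) ≤ 0.06, i.e. 2nε² ≥ ln(1/0.06) = 2.813411.
So n ≥ 2.813411 / (2·0.077²) = 237.258.
The smallest integer n is 238.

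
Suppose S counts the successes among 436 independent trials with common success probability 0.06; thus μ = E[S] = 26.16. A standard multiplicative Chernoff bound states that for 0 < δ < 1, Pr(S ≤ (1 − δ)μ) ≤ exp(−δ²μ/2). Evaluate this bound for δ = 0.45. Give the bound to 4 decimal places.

Exponent = δ²μ/2 = 0.45²·26.16/2 = 2.6487.
Bound = exp(−2.6487) = 0.07074.

0.0707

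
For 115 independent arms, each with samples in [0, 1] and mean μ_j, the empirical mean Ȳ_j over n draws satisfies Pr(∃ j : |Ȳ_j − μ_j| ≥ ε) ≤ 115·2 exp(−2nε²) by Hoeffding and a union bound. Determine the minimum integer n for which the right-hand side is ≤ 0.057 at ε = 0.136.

Need 2·115·exp(−2nε²) ≤ 0.057, i.e. exp(−2nε²) ≤ 0.057/230.
So 2nε² ≥ ln(230/0.057) = 8.302783.
Hence n ≥ 8.302783/(2·0.136²) = 224.448.
The smallest integer n is 225.

225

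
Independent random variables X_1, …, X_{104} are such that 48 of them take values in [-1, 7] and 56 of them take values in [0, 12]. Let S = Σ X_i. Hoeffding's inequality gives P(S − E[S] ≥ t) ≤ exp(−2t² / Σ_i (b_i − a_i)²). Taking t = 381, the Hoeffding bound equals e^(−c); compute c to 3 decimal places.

Σ(b_i − a_i)² = 48·8² + 56·12² = 11136.
c = 2t² / 11136 = 2·381² / 11136 = 26.0706.

26.071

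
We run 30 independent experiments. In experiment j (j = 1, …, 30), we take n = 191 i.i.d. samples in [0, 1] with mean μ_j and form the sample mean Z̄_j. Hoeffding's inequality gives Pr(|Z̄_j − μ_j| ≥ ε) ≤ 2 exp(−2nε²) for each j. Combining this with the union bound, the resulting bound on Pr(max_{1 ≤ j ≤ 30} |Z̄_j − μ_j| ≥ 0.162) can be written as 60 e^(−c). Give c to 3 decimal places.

Union bound over the 30 events: Pr(max_{1 ≤ j ≤ 30} |Z̄_j − μ_j| ≥ 0.162) ≤ 30·2·exp(−2nε²) = 60 exp(−2·191·0.162²).
So c = 2·191·0.162² = 10.0252.

10.025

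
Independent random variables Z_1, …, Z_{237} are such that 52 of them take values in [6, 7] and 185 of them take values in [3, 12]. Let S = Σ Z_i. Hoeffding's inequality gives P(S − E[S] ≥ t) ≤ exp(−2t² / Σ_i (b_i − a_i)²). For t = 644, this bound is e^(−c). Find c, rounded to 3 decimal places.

55.162

Σ(b_i − a_i)² = 52·1² + 185·9² = 15037.
c = 2t² / 15037 = 2·644² / 15037 = 55.1621.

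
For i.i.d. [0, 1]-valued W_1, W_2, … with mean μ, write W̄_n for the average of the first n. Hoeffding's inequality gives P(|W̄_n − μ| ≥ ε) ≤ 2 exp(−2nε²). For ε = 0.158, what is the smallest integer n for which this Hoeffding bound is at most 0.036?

81

Require 2·exp(−2nε²) ≤ 0.036, i.e. 2nε² ≥ ln(2/0.036) = 4.017384.
So n ≥ 4.017384 / (2·0.158²) = 80.464.
The smallest integer n is 81.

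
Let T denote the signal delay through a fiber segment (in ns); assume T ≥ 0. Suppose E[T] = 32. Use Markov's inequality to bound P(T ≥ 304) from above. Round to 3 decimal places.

Markov's inequality: for a non-negative random variable, P(T ≥ a) ≤ E[T]/a.
Here E[T] = 32 and a = 304, so the bound is 32/304 = 0.1053.

0.105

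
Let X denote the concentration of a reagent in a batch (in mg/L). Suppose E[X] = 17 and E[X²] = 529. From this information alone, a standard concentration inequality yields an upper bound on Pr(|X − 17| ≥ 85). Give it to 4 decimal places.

The first two moments determine the variance, so Chebyshev's inequality is the sharpest standard bound available.
Var(X) = E[X²] − (E[X])² = 529 − 289 = 240.
Chebyshev's inequality: Pr(|X − μ| ≥ t) ≤ Var(X)/t² = 240/7225 = 0.0332.

0.0332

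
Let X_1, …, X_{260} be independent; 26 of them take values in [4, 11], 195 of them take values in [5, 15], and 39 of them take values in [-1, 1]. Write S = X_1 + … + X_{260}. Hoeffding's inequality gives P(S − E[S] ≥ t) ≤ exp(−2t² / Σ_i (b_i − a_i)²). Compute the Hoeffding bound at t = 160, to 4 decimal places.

Σ(b_i − a_i)² = 26·7² + 195·10² + 39·2² = 20930.
Exponent = 2·160² / 20930 = 2.44625.
Bound = exp(−2.44625) = 0.08662.

0.0866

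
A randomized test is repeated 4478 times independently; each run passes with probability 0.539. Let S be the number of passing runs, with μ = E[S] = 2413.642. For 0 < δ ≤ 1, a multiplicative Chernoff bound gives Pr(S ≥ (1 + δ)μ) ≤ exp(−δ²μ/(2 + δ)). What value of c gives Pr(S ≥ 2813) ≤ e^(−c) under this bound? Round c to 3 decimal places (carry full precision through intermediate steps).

30.514

Write 2813 = (1 + δ)μ, so δ = 2813/2413.642 − 1 = 0.1654587…
Then the exponent is δ²μ/(2 + δ) = (2813 − μ)² / (μ·(2 + δ)) = 30.514202.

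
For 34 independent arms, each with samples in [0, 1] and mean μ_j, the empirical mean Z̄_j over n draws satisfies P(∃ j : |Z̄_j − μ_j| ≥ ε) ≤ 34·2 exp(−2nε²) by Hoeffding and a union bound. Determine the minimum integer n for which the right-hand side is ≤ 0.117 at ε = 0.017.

11013

Need 2·34·exp(−2nε²) ≤ 0.117, i.e. exp(−2nε²) ≤ 0.117/68.
So 2nε² ≥ ln(68/0.117) = 6.365089.
Hence n ≥ 6.365089/(2·0.017²) = 11012.265.
The smallest integer n is 11013.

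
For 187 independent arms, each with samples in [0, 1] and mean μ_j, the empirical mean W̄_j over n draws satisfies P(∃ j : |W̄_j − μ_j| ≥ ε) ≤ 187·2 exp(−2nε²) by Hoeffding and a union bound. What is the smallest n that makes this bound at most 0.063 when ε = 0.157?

177

Need 2·187·exp(−2nε²) ≤ 0.063, i.e. exp(−2nε²) ≤ 0.063/374.
So 2nε² ≥ ln(374/0.063) = 8.688876.
Hence n ≥ 8.688876/(2·0.157²) = 176.252.
The smallest integer n is 177.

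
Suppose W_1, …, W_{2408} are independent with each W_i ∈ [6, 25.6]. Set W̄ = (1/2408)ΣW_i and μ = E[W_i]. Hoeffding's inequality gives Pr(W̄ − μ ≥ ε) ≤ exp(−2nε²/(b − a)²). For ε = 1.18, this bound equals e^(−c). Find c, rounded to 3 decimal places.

c = 2nε²/(b − a)² = 2·2408·1.18² / 19.6² = 17.4557.

17.456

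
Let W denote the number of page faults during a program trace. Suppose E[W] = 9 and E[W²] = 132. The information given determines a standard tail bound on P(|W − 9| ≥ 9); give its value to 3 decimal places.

0.630

The first two moments determine the variance, so Chebyshev's inequality is the sharpest standard bound available.
Var(W) = E[W²] − (E[W])² = 132 − 81 = 51.
Chebyshev's inequality: P(|W − μ| ≥ t) ≤ Var(W)/t² = 51/81 = 0.6296.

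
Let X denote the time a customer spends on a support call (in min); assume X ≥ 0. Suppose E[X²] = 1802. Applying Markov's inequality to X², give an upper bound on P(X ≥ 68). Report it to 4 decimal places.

Since X ≥ 0, the event {X ≥ 68} is the same as {X² ≥ 4624}.
Markov's inequality applied to X² gives P(X² ≥ 4624) ≤ E[X²]/4624 = 1802/4624 = 0.3897.

0.3897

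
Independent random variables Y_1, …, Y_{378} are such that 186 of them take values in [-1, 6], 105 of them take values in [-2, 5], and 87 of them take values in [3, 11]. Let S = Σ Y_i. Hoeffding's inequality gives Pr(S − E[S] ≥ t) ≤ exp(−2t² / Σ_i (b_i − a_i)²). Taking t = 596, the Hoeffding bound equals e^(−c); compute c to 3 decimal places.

35.832

Σ(b_i − a_i)² = 186·7² + 105·7² + 87·8² = 19827.
c = 2t² / 19827 = 2·596² / 19827 = 35.8315.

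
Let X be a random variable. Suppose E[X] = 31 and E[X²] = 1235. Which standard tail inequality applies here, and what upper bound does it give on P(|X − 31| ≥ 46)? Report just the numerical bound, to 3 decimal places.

The first two moments determine the variance, so Chebyshev's inequality is the sharpest standard bound available.
Var(X) = E[X²] − (E[X])² = 1235 − 961 = 274.
Chebyshev's inequality: P(|X − μ| ≥ t) ≤ Var(X)/t² = 274/2116 = 0.1295.

0.129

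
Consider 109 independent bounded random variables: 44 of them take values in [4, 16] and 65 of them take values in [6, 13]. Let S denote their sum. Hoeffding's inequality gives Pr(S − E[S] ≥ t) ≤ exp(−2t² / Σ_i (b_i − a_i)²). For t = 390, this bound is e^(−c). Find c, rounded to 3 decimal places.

31.950

Σ(b_i − a_i)² = 44·12² + 65·7² = 9521.
c = 2t² / 9521 = 2·390² / 9521 = 31.9504.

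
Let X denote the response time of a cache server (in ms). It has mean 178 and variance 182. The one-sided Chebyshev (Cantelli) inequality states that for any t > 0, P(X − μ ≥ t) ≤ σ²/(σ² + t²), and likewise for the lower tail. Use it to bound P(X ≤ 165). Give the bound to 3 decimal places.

Here σ² = 182 and t = 13, so σ² + t² = 351.
Cantelli's bound: 182/351 = 0.5185.

0.519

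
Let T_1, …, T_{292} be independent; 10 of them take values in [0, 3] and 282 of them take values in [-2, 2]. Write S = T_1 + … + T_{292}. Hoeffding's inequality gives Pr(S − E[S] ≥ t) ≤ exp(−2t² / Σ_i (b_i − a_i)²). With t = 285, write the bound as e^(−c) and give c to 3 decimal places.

Σ(b_i − a_i)² = 10·3² + 282·4² = 4602.
c = 2t² / 4602 = 2·285² / 4602 = 35.2999.

35.300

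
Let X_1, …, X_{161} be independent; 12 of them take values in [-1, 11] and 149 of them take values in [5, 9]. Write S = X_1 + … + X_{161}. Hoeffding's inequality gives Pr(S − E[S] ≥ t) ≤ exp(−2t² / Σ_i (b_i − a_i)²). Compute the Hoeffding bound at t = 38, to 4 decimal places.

0.4954

Σ(b_i − a_i)² = 12·12² + 149·4² = 4112.
Exponent = 2·38² / 4112 = 0.70233.
Bound = exp(−0.70233) = 0.49543.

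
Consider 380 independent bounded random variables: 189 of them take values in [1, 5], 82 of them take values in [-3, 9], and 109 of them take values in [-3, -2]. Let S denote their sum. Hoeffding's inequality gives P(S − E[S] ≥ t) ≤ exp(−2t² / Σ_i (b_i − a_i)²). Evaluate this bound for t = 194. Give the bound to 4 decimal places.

Σ(b_i − a_i)² = 189·4² + 82·12² + 109·1² = 14941.
Exponent = 2·194² / 14941 = 5.03795.
Bound = exp(−5.03795) = 0.00649.

0.0065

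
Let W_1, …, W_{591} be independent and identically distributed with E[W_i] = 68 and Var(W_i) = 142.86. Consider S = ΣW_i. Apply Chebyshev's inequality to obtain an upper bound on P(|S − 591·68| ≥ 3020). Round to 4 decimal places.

0.0093

Var(S) = n·Var(W_i) = 591·142.86 = 84430.26.
Chebyshev: P(|S − 591·68| ≥ 3020) ≤ Var(S)/3020² = 84430.26/9120400 = 0.0093.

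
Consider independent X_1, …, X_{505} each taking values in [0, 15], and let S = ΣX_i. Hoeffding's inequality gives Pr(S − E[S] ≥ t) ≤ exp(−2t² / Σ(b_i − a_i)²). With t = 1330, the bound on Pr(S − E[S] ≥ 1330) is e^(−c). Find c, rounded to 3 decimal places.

31.136

Σ(b_i − a_i)² = 505·(15)² = 113625.
c = 2t²/113625 = 2·1330²/113625 = 31.1358.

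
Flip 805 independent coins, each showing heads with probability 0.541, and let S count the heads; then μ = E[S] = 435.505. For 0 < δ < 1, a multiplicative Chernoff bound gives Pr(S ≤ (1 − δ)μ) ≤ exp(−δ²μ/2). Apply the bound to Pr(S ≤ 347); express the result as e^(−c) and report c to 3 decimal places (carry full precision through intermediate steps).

8.993

Write 347 = (1 − δ)μ, so δ = 1 − 347/435.505 = 0.2032238…
Then the exponent is δ²μ/2 = (μ − 347)²/(2μ) = 8.993163.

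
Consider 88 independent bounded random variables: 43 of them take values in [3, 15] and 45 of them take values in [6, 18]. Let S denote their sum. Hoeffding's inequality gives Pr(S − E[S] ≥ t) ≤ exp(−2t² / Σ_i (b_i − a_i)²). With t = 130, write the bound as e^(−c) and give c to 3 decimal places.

2.667

Σ(b_i − a_i)² = 43·12² + 45·12² = 12672.
c = 2t² / 12672 = 2·130² / 12672 = 2.6673.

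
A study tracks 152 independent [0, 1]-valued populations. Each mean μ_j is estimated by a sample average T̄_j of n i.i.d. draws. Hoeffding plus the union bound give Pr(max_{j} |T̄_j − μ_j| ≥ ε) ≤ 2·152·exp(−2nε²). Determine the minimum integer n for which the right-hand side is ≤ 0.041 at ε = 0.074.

814

Need 2·152·exp(−2nε²) ≤ 0.041, i.e. exp(−2nε²) ≤ 0.041/304.
So 2nε² ≥ ln(304/0.041) = 8.911211.
Hence n ≥ 8.911211/(2·0.074²) = 813.661.
The smallest integer n is 814.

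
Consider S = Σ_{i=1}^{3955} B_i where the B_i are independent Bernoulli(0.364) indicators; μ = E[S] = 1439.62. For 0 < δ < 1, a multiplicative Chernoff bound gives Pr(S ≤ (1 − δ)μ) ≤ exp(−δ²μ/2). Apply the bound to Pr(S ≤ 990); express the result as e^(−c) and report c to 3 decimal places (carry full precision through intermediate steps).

Write 990 = (1 − δ)μ, so δ = 1 − 990/1439.62 = 0.3123185…
Then the exponent is δ²μ/2 = (μ − 990)²/(2μ) = 70.212328.

70.212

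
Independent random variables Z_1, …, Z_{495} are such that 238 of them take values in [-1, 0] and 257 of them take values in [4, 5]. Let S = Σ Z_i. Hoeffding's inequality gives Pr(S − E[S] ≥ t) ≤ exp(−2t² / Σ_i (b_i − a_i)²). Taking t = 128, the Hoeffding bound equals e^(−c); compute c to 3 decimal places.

66.198

Σ(b_i − a_i)² = 238·1² + 257·1² = 495.
c = 2t² / 495 = 2·128² / 495 = 66.1980.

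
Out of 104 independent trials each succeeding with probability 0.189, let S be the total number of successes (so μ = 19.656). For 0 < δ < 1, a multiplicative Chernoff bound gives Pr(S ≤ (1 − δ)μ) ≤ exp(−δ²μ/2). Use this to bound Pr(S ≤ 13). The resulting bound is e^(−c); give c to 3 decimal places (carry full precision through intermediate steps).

1.127

Write 13 = (1 − δ)μ, so δ = 1 − 13/19.656 = 0.3386243…
Then the exponent is δ²μ/2 = (μ − 13)²/(2μ) = 1.126942.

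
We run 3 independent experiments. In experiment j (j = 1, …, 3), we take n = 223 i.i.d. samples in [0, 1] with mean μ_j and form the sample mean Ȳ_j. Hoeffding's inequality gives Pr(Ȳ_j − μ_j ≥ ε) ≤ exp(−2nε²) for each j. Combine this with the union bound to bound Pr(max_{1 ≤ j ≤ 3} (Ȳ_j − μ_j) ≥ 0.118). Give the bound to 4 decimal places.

0.0060

Per-experiment Hoeffding bound: exp(−2·223·0.118²) = exp(−6.21010) = 0.002009.
Union bound over 3 events: 3·0.002009 = 0.00603.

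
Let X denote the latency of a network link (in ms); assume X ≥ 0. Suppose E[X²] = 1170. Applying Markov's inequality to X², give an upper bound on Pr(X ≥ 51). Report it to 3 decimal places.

Since X ≥ 0, the event {X ≥ 51} is the same as {X² ≥ 2601}.
Markov's inequality applied to X² gives Pr(X² ≥ 2601) ≤ E[X²]/2601 = 1170/2601 = 0.4498.

0.450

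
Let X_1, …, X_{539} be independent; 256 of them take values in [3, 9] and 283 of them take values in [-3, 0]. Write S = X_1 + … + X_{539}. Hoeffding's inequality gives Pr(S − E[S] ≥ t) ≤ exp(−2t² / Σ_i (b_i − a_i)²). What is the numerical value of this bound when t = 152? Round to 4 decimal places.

0.0197

Σ(b_i − a_i)² = 256·6² + 283·3² = 11763.
Exponent = 2·152² / 11763 = 3.92825.
Bound = exp(−3.92825) = 0.01968.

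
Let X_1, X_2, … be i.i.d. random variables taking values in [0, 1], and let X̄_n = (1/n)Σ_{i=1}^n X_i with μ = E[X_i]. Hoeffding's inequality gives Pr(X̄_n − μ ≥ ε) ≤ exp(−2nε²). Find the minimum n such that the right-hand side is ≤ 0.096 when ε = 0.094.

133

Require exp(−2nε²) ≤ 0.096, i.e. 2nε² ≥ ln(1/0.096) = 2.343407.
So n ≥ 2.343407 / (2·0.094²) = 132.606.
The smallest integer n is 133.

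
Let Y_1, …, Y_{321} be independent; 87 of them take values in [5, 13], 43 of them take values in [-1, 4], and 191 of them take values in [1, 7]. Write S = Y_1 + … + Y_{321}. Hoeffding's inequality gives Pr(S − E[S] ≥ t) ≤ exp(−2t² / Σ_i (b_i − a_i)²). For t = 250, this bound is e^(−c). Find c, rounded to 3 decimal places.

Σ(b_i − a_i)² = 87·8² + 43·5² + 191·6² = 13519.
c = 2t² / 13519 = 2·250² / 13519 = 9.2462.

9.246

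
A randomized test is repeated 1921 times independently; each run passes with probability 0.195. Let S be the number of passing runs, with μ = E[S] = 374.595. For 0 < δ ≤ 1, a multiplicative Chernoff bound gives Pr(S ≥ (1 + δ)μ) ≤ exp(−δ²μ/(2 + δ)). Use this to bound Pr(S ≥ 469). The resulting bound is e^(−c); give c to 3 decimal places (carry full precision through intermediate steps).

Write 469 = (1 + δ)μ, so δ = 469/374.595 − 1 = 0.2520188…
Then the exponent is δ²μ/(2 + δ) = (469 − μ)² / (μ·(2 + δ)) = 10.564671.

10.565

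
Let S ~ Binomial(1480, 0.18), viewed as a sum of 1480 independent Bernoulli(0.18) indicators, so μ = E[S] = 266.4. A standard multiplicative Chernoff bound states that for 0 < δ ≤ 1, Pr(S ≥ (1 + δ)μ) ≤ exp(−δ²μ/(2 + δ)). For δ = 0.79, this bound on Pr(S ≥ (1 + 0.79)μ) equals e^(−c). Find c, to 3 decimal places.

59.591

c = δ²μ/(2 + δ) = 0.79²·266.4/(2 + 0.79) = 59.5915.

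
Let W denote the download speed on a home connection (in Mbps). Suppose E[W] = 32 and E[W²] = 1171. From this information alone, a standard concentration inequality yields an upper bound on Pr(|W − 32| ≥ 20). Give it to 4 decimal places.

0.3675

The first two moments determine the variance, so Chebyshev's inequality is the sharpest standard bound available.
Var(W) = E[W²] − (E[W])² = 1171 − 1024 = 147.
Chebyshev's inequality: Pr(|W − μ| ≥ t) ≤ Var(W)/t² = 147/400 = 0.3675.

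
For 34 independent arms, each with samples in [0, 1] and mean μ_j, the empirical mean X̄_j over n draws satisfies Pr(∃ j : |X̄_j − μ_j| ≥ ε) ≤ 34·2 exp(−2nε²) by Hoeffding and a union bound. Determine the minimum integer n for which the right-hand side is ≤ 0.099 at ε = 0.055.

1080

Need 2·34·exp(−2nε²) ≤ 0.099, i.e. exp(−2nε²) ≤ 0.099/68.
So 2nε² ≥ ln(68/0.099) = 6.532143.
Hence n ≥ 6.532143/(2·0.055²) = 1079.693.
The smallest integer n is 1080.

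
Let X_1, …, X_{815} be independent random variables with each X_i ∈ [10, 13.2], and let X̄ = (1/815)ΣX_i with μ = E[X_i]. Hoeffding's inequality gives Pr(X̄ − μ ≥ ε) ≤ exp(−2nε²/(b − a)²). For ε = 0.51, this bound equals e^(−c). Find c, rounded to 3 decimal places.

41.403

c = 2nε²/(b − a)² = 2·815·0.51² / 3.2² = 41.4026.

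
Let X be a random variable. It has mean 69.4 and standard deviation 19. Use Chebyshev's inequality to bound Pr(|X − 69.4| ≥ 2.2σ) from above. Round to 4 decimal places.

0.2066

Chebyshev: Pr(|X − μ| ≥ t) ≤ Var(X)/t².
Var(X) = σ² = 19² = 361.
t = 2.2·19 = 41.8.
Bound = 361 / 1747.24 = 0.2066.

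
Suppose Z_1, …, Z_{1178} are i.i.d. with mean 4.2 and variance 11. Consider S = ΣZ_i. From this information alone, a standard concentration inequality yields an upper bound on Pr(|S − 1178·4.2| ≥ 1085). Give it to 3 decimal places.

0.011

With mean and variance of each term known, Chebyshev's inequality bounds the deviation of the sum (or sample mean).
Var(S) = n·Var(Z_i) = 1178·11 = 12958.
Chebyshev: Pr(|S − 1178·4.2| ≥ 1085) ≤ Var(S)/1085² = 12958/1177225 = 0.0110.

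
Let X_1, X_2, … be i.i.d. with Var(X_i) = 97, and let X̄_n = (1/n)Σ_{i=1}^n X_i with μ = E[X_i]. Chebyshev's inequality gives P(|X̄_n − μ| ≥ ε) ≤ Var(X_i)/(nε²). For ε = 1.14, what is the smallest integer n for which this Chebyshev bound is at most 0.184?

Require 97/(n·1.14²) ≤ 0.184, i.e. n ≥ 97/(0.184·1.14²) = 405.643.
The smallest integer n is 406.

406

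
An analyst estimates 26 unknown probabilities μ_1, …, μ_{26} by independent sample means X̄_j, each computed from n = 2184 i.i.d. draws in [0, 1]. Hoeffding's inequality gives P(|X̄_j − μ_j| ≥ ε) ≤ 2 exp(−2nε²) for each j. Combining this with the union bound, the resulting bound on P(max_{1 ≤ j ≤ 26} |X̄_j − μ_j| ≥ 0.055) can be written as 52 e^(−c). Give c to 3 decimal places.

13.213

Union bound over the 26 events: P(max_{1 ≤ j ≤ 26} |X̄_j − μ_j| ≥ 0.055) ≤ 26·2·exp(−2nε²) = 52 exp(−2·2184·0.055²).
So c = 2·2184·0.055² = 13.2132.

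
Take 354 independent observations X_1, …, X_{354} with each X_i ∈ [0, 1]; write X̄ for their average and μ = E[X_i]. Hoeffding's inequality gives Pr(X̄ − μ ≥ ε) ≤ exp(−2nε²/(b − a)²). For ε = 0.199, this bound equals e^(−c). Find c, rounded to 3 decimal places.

c = 2nε²/(b − a)² = 2·354·0.199² / 1² = 28.0375.

28.038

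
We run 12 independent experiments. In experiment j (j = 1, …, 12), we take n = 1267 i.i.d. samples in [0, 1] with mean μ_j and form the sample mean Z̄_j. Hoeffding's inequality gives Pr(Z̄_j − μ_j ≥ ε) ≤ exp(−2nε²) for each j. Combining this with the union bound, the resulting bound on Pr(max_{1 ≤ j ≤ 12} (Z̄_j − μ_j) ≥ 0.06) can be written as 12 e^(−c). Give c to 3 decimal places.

Union bound over the 12 events: Pr(max_{1 ≤ j ≤ 12} (Z̄_j − μ_j) ≥ 0.06) ≤ 12·exp(−2nε²) = 12 exp(−2·1267·0.06²).
So c = 2·1267·0.06² = 9.1224.

9.122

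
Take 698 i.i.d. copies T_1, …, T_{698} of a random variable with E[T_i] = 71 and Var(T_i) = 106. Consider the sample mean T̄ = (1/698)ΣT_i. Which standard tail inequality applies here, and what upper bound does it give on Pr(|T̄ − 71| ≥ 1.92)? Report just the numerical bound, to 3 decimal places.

0.041

With mean and variance of each term known, Chebyshev's inequality bounds the deviation of the sum (or sample mean).
Var(T̄) = Var(T_i)/n = 106/698 = 0.15186.
Chebyshev: Pr(|T̄ − 71| ≥ 1.92) ≤ Var(T̄)/(1.92)² = 106/(698·1.92²) = 0.0412.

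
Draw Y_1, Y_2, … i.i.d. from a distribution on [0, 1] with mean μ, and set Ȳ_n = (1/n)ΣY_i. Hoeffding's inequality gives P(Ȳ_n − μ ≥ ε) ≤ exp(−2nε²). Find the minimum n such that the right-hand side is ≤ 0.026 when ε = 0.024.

Require exp(−2nε²) ≤ 0.026, i.e. 2nε² ≥ ln(1/0.026) = 3.649659.
So n ≥ 3.649659 / (2·0.024²) = 3168.107.
The smallest integer n is 3169.

3169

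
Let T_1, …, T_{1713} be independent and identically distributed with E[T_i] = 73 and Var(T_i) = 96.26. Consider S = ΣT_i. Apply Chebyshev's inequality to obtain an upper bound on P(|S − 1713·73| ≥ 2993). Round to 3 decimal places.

Var(S) = n·Var(T_i) = 1713·96.26 = 164893.38.
Chebyshev: P(|S − 1713·73| ≥ 2993) ≤ Var(S)/2993² = 164893.38/8958049 = 0.0184.

0.018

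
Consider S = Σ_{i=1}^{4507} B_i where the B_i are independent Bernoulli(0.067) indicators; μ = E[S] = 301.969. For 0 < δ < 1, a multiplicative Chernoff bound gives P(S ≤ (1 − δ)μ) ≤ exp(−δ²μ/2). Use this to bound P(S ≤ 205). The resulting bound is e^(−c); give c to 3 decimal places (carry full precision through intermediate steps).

15.569

Write 205 = (1 − δ)μ, so δ = 1 − 205/301.969 = 0.3211224…
Then the exponent is δ²μ/2 = (μ − 205)²/(2μ) = 15.569457.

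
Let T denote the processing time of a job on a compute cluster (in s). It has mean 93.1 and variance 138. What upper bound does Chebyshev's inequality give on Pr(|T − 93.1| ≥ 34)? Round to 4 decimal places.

0.1194

Chebyshev: Pr(|T − μ| ≥ t) ≤ Var(T)/t².
Bound = 138 / 1156 = 0.1194.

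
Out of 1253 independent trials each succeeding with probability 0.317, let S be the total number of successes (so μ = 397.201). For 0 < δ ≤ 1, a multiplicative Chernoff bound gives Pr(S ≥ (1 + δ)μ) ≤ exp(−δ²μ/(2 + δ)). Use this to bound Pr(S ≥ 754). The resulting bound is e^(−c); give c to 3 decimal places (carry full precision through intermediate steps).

110.585

Write 754 = (1 + δ)μ, so δ = 754/397.201 − 1 = 0.8982832…
Then the exponent is δ²μ/(2 + δ) = (754 − μ)² / (μ·(2 + δ)) = 110.584969.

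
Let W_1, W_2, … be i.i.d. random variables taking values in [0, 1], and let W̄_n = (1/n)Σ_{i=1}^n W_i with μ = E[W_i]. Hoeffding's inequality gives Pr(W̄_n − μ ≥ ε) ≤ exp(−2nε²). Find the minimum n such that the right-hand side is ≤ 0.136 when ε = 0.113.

79

Require exp(−2nε²) ≤ 0.136, i.e. 2nε² ≥ ln(1/0.136) = 1.995100.
So n ≥ 1.995100 / (2·0.113²) = 78.123.
The smallest integer n is 79.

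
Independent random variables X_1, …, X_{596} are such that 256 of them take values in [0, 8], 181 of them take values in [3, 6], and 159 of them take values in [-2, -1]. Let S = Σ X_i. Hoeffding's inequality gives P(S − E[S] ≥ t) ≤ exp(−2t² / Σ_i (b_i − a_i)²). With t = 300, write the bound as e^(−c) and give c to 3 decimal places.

9.905

Σ(b_i − a_i)² = 256·8² + 181·3² + 159·1² = 18172.
c = 2t² / 18172 = 2·300² / 18172 = 9.9053.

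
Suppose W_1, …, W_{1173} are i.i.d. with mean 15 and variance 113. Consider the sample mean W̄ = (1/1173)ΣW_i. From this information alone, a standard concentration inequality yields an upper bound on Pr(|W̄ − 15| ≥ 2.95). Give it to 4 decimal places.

With mean and variance of each term known, Chebyshev's inequality bounds the deviation of the sum (or sample mean).
Var(W̄) = Var(W_i)/n = 113/1173 = 0.096334.
Chebyshev: Pr(|W̄ − 15| ≥ 2.95) ≤ Var(W̄)/(2.95)² = 113/(1173·2.95²) = 0.0111.

0.0111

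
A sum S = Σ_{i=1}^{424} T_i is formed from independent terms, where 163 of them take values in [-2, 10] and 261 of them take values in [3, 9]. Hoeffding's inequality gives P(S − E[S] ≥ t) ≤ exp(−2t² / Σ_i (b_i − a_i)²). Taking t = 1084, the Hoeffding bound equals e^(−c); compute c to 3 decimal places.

Σ(b_i − a_i)² = 163·12² + 261·6² = 32868.
c = 2t² / 32868 = 2·1084² / 32868 = 71.5015.

71.502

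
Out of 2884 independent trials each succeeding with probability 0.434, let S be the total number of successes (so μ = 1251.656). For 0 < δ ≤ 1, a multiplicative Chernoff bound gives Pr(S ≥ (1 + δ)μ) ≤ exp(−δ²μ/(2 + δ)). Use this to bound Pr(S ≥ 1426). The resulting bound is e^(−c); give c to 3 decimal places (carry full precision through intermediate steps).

11.352

Write 1426 = (1 + δ)μ, so δ = 1426/1251.656 − 1 = 0.1392907…
Then the exponent is δ²μ/(2 + δ) = (1426 − μ)² / (μ·(2 + δ)) = 11.351656.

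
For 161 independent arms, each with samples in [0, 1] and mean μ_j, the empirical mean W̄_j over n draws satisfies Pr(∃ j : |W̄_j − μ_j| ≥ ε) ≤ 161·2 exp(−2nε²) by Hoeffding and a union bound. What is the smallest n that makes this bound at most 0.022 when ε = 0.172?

163

Need 2·161·exp(−2nε²) ≤ 0.022, i.e. exp(−2nε²) ≤ 0.022/322.
So 2nε² ≥ ln(322/0.022) = 9.591264.
Hence n ≥ 9.591264/(2·0.172²) = 162.102.
The smallest integer n is 163.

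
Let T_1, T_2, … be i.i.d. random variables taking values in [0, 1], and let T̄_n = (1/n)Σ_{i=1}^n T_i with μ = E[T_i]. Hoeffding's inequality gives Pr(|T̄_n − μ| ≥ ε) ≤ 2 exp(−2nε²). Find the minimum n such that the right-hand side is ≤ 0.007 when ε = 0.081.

431

Require 2·exp(−2nε²) ≤ 0.007, i.e. 2nε² ≥ ln(2/0.007) = 5.654992.
So n ≥ 5.654992 / (2·0.081²) = 430.955.
The smallest integer n is 431.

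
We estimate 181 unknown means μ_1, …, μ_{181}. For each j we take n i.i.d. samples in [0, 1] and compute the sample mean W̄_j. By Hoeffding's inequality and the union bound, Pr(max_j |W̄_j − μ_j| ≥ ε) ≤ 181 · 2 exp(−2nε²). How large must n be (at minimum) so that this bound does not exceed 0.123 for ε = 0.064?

Need 2·181·exp(−2nε²) ≤ 0.123, i.e. exp(−2nε²) ≤ 0.123/362.
So 2nε² ≥ ln(362/0.123) = 7.987215.
Hence n ≥ 7.987215/(2·0.064²) = 975.002.
The smallest integer n is 976.

976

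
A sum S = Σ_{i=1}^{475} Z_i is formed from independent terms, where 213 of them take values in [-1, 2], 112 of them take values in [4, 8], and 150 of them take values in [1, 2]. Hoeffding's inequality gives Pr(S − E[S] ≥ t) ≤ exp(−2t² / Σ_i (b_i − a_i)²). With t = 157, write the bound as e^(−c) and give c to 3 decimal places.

Σ(b_i − a_i)² = 213·3² + 112·4² + 150·1² = 3859.
c = 2t² / 3859 = 2·157² / 3859 = 12.7748.

12.775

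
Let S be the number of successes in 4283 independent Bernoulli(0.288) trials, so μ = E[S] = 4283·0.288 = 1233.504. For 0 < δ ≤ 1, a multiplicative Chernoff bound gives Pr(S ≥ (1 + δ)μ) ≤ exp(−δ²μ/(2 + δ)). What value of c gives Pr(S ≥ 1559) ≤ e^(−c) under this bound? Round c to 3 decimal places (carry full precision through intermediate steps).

Write 1559 = (1 + δ)μ, so δ = 1559/1233.504 − 1 = 0.2638792…
Then the exponent is δ²μ/(2 + δ) = (1559 − μ)² / (μ·(2 + δ)) = 37.940016.

37.940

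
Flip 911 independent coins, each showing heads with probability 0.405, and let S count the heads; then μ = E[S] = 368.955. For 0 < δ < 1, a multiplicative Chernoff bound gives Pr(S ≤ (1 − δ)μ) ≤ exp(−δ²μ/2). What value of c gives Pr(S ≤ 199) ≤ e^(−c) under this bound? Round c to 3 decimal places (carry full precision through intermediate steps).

39.144

Write 199 = (1 − δ)μ, so δ = 1 − 199/368.955 = 0.4606388…
Then the exponent is δ²μ/2 = (μ − 199)²/(2μ) = 39.143936.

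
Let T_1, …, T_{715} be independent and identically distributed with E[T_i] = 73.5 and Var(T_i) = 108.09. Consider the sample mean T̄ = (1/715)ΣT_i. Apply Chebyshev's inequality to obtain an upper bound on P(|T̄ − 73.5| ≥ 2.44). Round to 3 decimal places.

Var(T̄) = Var(T_i)/n = 108.09/715 = 0.15117.
Chebyshev: P(|T̄ − 73.5| ≥ 2.44) ≤ Var(T̄)/(2.44)² = 108.09/(715·2.44²) = 0.0254.

0.025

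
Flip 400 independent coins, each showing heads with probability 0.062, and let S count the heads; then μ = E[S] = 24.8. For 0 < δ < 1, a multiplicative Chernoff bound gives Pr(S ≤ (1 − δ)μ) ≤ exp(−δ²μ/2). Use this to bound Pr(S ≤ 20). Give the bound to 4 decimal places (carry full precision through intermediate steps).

0.6284

Write 20 = (1 − δ)μ, so δ = 1 − 20/24.8 = 0.1935484…
Then the exponent is δ²μ/2 = (μ − 20)²/(2μ) = 0.464516.
Bound = exp(−0.464516) = 0.62844.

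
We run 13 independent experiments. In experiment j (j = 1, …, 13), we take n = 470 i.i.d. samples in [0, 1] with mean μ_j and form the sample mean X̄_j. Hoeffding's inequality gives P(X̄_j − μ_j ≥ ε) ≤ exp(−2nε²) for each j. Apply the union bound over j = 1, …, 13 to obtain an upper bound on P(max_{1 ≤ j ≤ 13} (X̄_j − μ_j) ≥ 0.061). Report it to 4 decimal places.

Per-experiment Hoeffding bound: exp(−2·470·0.061²) = exp(−3.49774) = 0.030266.
Union bound over 13 events: 13·0.030266 = 0.39345.

0.3935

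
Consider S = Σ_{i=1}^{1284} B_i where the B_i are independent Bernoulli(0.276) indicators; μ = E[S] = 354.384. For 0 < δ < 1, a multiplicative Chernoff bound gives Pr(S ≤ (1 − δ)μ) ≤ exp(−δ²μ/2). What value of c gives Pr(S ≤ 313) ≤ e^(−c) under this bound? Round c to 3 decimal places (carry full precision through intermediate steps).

2.416

Write 313 = (1 − δ)μ, so δ = 1 − 313/354.384 = 0.1167773…
Then the exponent is δ²μ/2 = (μ − 313)²/(2μ) = 2.416356.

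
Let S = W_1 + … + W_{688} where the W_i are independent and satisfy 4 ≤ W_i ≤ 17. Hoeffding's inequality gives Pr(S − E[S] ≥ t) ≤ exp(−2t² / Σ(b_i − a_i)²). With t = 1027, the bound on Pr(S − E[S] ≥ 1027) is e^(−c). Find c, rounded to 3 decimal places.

18.142

Σ(b_i − a_i)² = 688·(13)² = 116272.
c = 2t²/116272 = 2·1027²/116272 = 18.1424.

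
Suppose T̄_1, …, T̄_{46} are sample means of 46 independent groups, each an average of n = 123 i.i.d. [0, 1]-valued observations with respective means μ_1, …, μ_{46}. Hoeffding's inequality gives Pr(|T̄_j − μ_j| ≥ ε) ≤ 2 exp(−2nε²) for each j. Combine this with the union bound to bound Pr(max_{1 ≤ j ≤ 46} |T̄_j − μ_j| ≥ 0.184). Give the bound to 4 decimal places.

Per-experiment Hoeffding bound: 2·exp(−2·123·0.184²) = 2·exp(−8.32858) = 0.00048303.
Union bound over 46 events: 46·0.00048303 = 0.02222.

0.0222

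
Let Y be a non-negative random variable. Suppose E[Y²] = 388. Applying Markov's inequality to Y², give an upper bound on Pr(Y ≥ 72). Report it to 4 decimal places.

0.0748

Since Y ≥ 0, the event {Y ≥ 72} is the same as {Y² ≥ 5184}.
Markov's inequality applied to Y² gives Pr(Y² ≥ 5184) ≤ E[Y²]/5184 = 388/5184 = 0.0748.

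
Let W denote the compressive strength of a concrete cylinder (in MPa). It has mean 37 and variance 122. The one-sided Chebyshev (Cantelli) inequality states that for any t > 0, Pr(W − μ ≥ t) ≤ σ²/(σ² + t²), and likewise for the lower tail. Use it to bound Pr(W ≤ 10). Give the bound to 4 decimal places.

Here σ² = 122 and t = 27, so σ² + t² = 851.
Cantelli's bound: 122/851 = 0.1434.

0.1434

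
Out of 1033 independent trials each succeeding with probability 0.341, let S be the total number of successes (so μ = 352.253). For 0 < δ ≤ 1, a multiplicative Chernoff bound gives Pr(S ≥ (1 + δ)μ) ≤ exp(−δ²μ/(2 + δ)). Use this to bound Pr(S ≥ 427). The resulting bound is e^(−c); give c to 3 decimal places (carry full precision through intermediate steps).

7.170

Write 427 = (1 + δ)μ, so δ = 427/352.253 − 1 = 0.2121969…
Then the exponent is δ²μ/(2 + δ) = (427 − μ)² / (μ·(2 + δ)) = 7.169833.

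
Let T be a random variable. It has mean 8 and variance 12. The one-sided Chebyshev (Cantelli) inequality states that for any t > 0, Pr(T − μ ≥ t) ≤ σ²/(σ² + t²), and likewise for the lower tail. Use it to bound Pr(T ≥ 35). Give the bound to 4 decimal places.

Here σ² = 12 and t = 27, so σ² + t² = 741.
Cantelli's bound: 12/741 = 0.0162.

0.0162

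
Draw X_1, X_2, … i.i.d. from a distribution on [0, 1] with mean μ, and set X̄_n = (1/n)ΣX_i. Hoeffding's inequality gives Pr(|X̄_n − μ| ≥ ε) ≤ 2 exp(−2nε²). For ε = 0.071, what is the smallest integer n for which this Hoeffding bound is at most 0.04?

389

Require 2·exp(−2nε²) ≤ 0.04, i.e. 2nε² ≥ ln(2/0.04) = 3.912023.
So n ≥ 3.912023 / (2·0.071²) = 388.021.
The smallest integer n is 389.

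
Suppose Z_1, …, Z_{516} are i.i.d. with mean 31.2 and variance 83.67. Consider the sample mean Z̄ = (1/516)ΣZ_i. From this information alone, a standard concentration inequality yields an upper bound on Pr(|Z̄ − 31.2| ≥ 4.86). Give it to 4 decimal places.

With mean and variance of each term known, Chebyshev's inequality bounds the deviation of the sum (or sample mean).
Var(Z̄) = Var(Z_i)/n = 83.67/516 = 0.16215.
Chebyshev: Pr(|Z̄ − 31.2| ≥ 4.86) ≤ Var(Z̄)/(4.86)² = 83.67/(516·4.86²) = 0.0069.

0.0069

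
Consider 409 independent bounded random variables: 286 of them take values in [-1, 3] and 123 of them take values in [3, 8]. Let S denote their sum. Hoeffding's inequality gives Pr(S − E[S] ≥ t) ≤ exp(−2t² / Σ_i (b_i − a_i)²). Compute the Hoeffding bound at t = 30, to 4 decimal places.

0.7904

Σ(b_i − a_i)² = 286·4² + 123·5² = 7651.
Exponent = 2·30² / 7651 = 0.23526.
Bound = exp(−0.23526) = 0.79036.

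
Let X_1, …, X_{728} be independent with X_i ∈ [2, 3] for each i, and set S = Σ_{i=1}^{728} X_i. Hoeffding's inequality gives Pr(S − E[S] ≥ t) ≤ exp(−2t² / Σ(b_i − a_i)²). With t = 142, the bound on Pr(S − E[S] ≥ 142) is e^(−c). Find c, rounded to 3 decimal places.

Σ(b_i − a_i)² = 728·(1)² = 728.
c = 2t²/728 = 2·142²/728 = 55.3956.

55.396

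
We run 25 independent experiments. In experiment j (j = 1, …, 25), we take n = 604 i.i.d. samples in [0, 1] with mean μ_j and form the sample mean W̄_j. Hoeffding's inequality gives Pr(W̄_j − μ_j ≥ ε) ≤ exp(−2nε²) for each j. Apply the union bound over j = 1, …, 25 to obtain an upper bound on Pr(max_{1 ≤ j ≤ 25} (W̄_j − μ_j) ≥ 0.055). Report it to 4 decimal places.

0.6471

Per-experiment Hoeffding bound: exp(−2·604·0.055²) = exp(−3.65420) = 0.025882.
Union bound over 25 events: 25·0.025882 = 0.64705.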